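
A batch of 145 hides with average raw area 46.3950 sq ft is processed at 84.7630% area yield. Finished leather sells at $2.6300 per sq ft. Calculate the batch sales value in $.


Raw_total = N * avg_area = 145 * 46.3950 = 6727.2750 sq ft
Finished = Raw_total * yield / 100 = 6727.2750 * 84.7630 / 100 = 5702.2401 sq ft
Value = Finished * price = 5702.2401 * 2.6300 = 14996.8915 $


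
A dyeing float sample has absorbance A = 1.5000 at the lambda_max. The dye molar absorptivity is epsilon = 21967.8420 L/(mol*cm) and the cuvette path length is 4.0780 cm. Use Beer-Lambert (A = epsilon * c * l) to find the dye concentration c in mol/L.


Formula: c = A / (epsilon * l)
Substituting: c = 1.5000 / (21967.8420 * 4.0780)
Result: 1.6744e-05 mol/L


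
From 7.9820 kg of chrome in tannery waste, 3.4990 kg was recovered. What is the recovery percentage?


Formula: Recovery = recovered / input * 100
Substituting: Recovery = 3.4990 / 7.9820 * 100
Result: 43.8361 %


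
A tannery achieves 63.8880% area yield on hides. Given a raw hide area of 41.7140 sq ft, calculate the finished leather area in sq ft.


Formula: finished = raw * yield / 100
Substituting: finished = 41.7140 * 63.8880 / 100
Result: 26.6502 sq ft


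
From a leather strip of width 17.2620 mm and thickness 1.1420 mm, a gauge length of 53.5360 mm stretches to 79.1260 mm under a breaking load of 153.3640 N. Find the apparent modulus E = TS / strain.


TS = F / (w * t) = 153.3640 / (17.2620 * 1.1420) = 7.7798 N/mm^2
strain = (Lf - L0) / L0 = (79.1260 - 53.5360) / 53.5360 = 0.4780
E = TS / strain = 7.7798 / 0.4780 = 16.2758 N/mm^2


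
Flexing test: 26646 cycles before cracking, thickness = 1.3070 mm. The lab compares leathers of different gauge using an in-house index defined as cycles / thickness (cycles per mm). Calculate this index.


Formula: Index = cycles / thickness
Substituting: Index = 26646 / 1.3070
Result: 20387.1461 cycles/mm


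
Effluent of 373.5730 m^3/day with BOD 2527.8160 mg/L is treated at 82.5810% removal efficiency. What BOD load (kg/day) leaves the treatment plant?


Load_in = volume * conc / 1000 = 373.5730 * 2527.8160 / 1000 = 944.3238 kg/day
Removed = Load_in * eff / 100 = 944.3238 * 82.5810 / 100 = 779.8320 kg/day
Load_out = Load_in - Removed = 944.3238 - 779.8320 = 164.4918 kg/day


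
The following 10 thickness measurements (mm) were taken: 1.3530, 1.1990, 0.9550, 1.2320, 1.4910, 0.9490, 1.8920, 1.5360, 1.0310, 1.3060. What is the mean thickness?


Formula: Average = sum / n
Substituting: Average = 12.9440 / 10
Result: 1.2944 mm


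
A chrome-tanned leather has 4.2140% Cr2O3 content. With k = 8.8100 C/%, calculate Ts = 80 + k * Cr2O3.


Formula: Ts = 80 + k * Cr2O3
Substituting: Ts = 80 + 8.8100 * 4.2140
Result: 117.1253 C


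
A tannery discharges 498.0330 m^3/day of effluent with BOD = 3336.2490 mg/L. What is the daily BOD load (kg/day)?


Formula: BOD_load = volume * conc / 1000
Substituting: BOD_load = 498.0330 * 3336.2490 / 1000
Result: 1661.5621 kg/day


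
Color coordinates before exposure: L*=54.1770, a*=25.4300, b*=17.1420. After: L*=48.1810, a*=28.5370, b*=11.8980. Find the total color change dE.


dL = -5.9960, da = 3.1070, db = -5.2440
dE = sqrt((-5.9960)^2 + 3.1070^2 + (-5.2440)^2) = 8.5501


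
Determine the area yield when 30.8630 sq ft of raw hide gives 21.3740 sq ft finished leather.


Formula: Yield = finished / raw * 100
Substituting: Yield = 21.3740 / 30.8630 * 100
Result: 69.2544 %


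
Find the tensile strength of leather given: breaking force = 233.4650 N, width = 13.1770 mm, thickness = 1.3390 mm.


Formula: TS = force / (width * thickness)
Substituting: TS = 233.4650 / (13.1770 * 1.3390)
Result: 13.2320 N/mm^2


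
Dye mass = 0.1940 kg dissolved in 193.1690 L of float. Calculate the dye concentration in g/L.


Formula: Conc = dye_mass(kg) / volume(L) * 1000
Substituting: Conc = 0.1940 / 193.1690 * 1000
Result: 1.0043 g/L


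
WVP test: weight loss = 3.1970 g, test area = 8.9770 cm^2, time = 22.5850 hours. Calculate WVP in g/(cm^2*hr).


Formula: WVP = loss / (area * time)
Substituting: WVP = 3.1970 / (8.9770 * 22.5850)
Result: 0.0157685 g/(cm^2*hr)


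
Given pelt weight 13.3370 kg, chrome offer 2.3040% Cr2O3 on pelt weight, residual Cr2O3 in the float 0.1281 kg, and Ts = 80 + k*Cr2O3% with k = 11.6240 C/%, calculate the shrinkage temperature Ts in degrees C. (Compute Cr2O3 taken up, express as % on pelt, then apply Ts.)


Offered = pelt * offer_pct / 100 = 13.3370 * 2.3040 / 100 = 0.3073 kg
Uptake = offered - residual = 0.3073 - 0.1281 = 0.1792 kg
Cr2O3% on pelt = uptake / pelt * 100 = 0.1792 / 13.3370 * 100 = 1.3435 %
Ts = 80 + k * Cr2O3% = 80 + 11.6240 * 1.3435 = 95.6170 C


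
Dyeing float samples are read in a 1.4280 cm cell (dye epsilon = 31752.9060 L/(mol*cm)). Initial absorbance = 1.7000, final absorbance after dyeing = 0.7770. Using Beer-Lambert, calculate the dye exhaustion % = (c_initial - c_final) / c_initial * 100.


c_initial = A_i / (epsilon * l) = 1.7000 / (31752.9060 * 1.4280) = 3.7492e-05 mol/L
c_final = A_f / (epsilon * l) = 0.7770 / (31752.9060 * 1.4280) = 1.7136e-05 mol/L
Exhaustion = (c_initial - c_final) / c_initial * 100 = (3.7492e-05 - 1.7136e-05) / 3.7492e-05 * 100 = 54.2941 %


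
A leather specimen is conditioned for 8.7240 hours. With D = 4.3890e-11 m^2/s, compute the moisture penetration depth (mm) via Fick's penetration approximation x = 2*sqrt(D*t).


t = 8.7240 hr * 3600 = 31406.4000 s
D * t = 4.3890e-11 * 31406.4000 = 1.3784e-06
x = 2 * sqrt(D*t) = 2 * sqrt(1.3784e-06) = 0.00234813 m = 2.3481 mm


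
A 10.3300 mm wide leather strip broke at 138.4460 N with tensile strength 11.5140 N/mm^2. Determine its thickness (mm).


Formula: t = F / (TS * w)
Substituting: t = 138.4460 / (11.5140 * 10.3300)
Result: 1.1640 mm


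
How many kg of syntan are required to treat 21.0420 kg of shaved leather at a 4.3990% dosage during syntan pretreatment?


Formula: Syntan = substrate * pct / 100
Substituting: Syntan = 21.0420 * 4.3990 / 100
Result: 0.9256 kg


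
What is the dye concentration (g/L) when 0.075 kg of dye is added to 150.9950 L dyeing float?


Formula: Conc = dye_mass(kg) / volume(L) * 1000
Substituting: Conc = 0.075 / 150.9950 * 1000
Result: 0.4967 g/L


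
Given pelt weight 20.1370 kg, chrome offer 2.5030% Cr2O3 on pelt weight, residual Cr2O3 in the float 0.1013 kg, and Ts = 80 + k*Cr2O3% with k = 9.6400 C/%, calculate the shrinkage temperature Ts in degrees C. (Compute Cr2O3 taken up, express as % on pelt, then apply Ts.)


Offered = pelt * offer_pct / 100 = 20.1370 * 2.5030 / 100 = 0.5040 kg
Uptake = offered - residual = 0.5040 - 0.1013 = 0.4027 kg
Cr2O3% on pelt = uptake / pelt * 100 = 0.4027 / 20.1370 * 100 = 1.9999 %
Ts = 80 + k * Cr2O3% = 80 + 9.6400 * 1.9999 = 99.2795 C


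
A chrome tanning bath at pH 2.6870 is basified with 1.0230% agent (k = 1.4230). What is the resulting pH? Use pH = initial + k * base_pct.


Formula: pH_final = pH_initial + k * base_pct
Substituting: pH_final = 2.6870 + 1.4230 * 1.0230
Result: 4.1427


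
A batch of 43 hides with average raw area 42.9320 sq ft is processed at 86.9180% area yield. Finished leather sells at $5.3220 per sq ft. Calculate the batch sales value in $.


Raw_total = N * avg_area = 43 * 42.9320 = 1846.0760 sq ft
Finished = Raw_total * yield / 100 = 1846.0760 * 86.9180 / 100 = 1604.5723 sq ft
Value = Finished * price = 1604.5723 * 5.3220 = 8539.5340 $


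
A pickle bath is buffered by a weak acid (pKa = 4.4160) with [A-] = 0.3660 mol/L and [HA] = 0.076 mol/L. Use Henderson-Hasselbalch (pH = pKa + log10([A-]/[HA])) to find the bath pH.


ratio = [A-] / [HA] = 0.3660 / 0.076 = 4.8158
log10(ratio) = 0.6827
pH = pKa + log10(ratio) = 4.4160 + 0.6827 = 5.0987


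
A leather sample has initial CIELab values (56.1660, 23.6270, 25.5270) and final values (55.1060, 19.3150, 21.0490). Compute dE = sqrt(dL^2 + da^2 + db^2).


dL = -1.0600, da = -4.3120, db = -4.4780
dE = sqrt((-1.0600)^2 + (-4.3120)^2 + (-4.4780)^2) = 6.3063


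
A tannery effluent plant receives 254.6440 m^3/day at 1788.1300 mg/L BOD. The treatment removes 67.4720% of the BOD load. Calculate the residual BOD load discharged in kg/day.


Load_in = volume * conc / 1000 = 254.6440 * 1788.1300 / 1000 = 455.3366 kg/day
Removed = Load_in * eff / 100 = 455.3366 * 67.4720 / 100 = 307.2247 kg/day
Load_out = Load_in - Removed = 455.3366 - 307.2247 = 148.1119 kg/day


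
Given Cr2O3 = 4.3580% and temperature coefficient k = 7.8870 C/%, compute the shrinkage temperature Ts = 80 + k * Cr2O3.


Formula: Ts = 80 + k * Cr2O3
Substituting: Ts = 80 + 7.8870 * 4.3580
Result: 114.3715 C


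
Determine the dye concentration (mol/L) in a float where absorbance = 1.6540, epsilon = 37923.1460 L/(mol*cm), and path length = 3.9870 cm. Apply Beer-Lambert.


Formula: c = A / (epsilon * l)
Substituting: c = 1.6540 / (37923.1460 * 3.9870)
Result: 1.0939e-05 mol/L


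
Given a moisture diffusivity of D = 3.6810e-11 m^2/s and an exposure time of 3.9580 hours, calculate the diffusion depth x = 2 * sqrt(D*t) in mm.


t = 3.9580 hr * 3600 = 14248.8000 s
D * t = 3.6810e-11 * 14248.8000 = 5.2450e-07
x = 2 * sqrt(D*t) = 2 * sqrt(5.2450e-07) = 0.00144845 m = 1.4484 mm


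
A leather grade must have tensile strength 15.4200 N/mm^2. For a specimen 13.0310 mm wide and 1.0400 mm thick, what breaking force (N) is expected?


Formula: F = TS * w * t
Substituting: F = 15.4200 * 13.0310 * 1.0400
Result: 208.9755 N


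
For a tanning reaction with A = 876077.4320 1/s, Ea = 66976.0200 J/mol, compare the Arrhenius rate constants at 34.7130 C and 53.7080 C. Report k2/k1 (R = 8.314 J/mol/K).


T1 = 34.7130 + 273.15 = 307.8630 K; T2 = 53.7080 + 273.15 = 326.8580 K
k1 = A * exp(-Ea/(R*T1)) = 876077.4320 * exp(-66976.0200/(8.314*307.8630)) = 3.7880e-06 1/s
k2 = A * exp(-Ea/(R*T2)) = 876077.4320 * exp(-66976.0200/(8.314*326.8580)) = 1.7331e-05 1/s
k2/k1 = 1.7331e-05 / 3.7880e-06 = 4.5752


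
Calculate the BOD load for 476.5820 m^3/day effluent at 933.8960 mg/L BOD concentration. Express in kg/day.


Formula: BOD_load = volume * conc / 1000
Substituting: BOD_load = 476.5820 * 933.8960 / 1000
Result: 445.0780 kg/day


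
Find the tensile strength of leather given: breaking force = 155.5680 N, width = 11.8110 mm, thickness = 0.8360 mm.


Formula: TS = force / (width * thickness)
Substituting: TS = 155.5680 / (11.8110 * 0.8360)
Result: 15.7553 N/mm^2


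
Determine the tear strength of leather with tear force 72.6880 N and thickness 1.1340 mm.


Formula: Tear strength = force / thickness
Substituting: Tear strength = 72.6880 / 1.1340
Result: 64.0988 N/mm


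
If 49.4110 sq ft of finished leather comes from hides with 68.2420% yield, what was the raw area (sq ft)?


Formula: raw = finished * 100 / yield
Substituting: raw = 49.4110 * 100 / 68.2420
Result: 72.4056 sq ft


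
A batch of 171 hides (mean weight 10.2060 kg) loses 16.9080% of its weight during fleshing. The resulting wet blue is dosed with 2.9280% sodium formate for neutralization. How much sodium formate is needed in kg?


Total_raw = N * avg_wt = 171 * 10.2060 = 1745.2260 kg
Substrate = Total_raw * (1 - loss/100) = 1745.2260 * (1 - 16.9080/100) = 1450.1432 kg
Neutralizer = Substrate * pct / 100 = 1450.1432 * 2.9280 / 100 = 42.4602 kg


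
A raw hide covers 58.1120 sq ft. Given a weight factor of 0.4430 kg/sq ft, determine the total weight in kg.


Formula: Weight = area * weight_per_sqft
Substituting: Weight = 58.1120 * 0.4430
Result: 25.7436 kg


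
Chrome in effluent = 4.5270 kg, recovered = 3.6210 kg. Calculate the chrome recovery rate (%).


Formula: Recovery = recovered / input * 100
Substituting: Recovery = 3.6210 / 4.5270 * 100
Result: 79.9867 %


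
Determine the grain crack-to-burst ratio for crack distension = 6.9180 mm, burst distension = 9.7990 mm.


Formula: Ratio = crack / burst
Substituting: Ratio = 6.9180 / 9.7990
Result: 0.7060


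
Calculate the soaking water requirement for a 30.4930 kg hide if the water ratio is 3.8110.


Formula: Water = hide_weight * ratio
Substituting: Water = 30.4930 * 3.8110
Result: 116.2088 kg


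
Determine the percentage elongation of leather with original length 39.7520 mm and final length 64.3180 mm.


Formula: Elongation = (Lf - L0) / L0 * 100
Substituting: Elongation = (64.3180 - 39.7520) / 39.7520 * 100
Result: 61.7981 %


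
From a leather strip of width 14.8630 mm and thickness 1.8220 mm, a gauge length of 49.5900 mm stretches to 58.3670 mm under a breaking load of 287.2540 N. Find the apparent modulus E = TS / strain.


TS = F / (w * t) = 287.2540 / (14.8630 * 1.8220) = 10.6075 N/mm^2
strain = (Lf - L0) / L0 = (58.3670 - 49.5900) / 49.5900 = 0.1770
E = TS / strain = 10.6075 / 0.1770 = 59.9321 N/mm^2


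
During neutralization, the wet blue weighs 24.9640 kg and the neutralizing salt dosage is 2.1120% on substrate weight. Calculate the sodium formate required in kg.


Formula: Neutralizer = substrate * pct / 100
Substituting: Neutralizer = 24.9640 * 2.1120 / 100
Result: 0.5272 kg


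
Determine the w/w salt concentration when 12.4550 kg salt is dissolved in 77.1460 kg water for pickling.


Formula: Conc = salt / (water + salt) * 100
Substituting: Conc = 12.4550 / (77.1460 + 12.4550) * 100
Result: 13.9005 %


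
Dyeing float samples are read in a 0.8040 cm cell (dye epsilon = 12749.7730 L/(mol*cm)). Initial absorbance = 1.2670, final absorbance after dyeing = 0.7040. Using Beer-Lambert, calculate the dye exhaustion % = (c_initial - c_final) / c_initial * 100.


c_initial = A_i / (epsilon * l) = 1.2670 / (12749.7730 * 0.8040) = 1.2360e-04 mol/L
c_final = A_f / (epsilon * l) = 0.7040 / (12749.7730 * 0.8040) = 6.8677e-05 mol/L
Exhaustion = (c_initial - c_final) / c_initial * 100 = (1.2360e-04 - 6.8677e-05) / 1.2360e-04 * 100 = 44.4357 %


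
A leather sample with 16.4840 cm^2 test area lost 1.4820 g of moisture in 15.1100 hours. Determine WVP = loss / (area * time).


Formula: WVP = loss / (area * time)
Substituting: WVP = 1.4820 / (16.4840 * 15.1100)
Result: 0.00595006 g/(cm^2*hr)


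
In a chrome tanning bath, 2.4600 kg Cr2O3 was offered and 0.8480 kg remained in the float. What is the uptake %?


Formula: Uptake = (offered - residual) / offered * 100
Substituting: Uptake = (2.4600 - 0.8480) / 2.4600 * 100
Result: 65.5285 %


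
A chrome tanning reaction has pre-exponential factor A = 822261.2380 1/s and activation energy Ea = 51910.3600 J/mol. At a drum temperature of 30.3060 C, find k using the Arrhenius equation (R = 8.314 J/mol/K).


T_K = T_C + 273.15 = 30.3060 + 273.15 = 303.4560 K
exponent = -Ea / (R * T_K) = -51910.3600 / (8.314 * 303.4560) = -20.5754
k = A * exp(exponent) = 822261.2380 * exp(-20.5754) = 9.5329e-04 1/s


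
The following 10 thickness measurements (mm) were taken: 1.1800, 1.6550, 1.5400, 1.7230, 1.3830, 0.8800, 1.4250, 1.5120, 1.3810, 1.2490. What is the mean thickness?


Formula: Average = sum / n
Substituting: Average = 13.9280 / 10
Result: 1.3928 mm


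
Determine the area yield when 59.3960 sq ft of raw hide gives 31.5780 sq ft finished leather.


Formula: Yield = finished / raw * 100
Substituting: Yield = 31.5780 / 59.3960 * 100
Result: 53.1652 %


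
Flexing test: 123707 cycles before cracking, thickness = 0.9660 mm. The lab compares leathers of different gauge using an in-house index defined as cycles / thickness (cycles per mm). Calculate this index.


Formula: Index = cycles / thickness
Substituting: Index = 123707 / 0.9660
Result: 128061.0766 cycles/mm


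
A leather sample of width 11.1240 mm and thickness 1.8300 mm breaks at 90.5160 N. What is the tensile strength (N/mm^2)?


Formula: TS = force / (width * thickness)
Substituting: TS = 90.5160 / (11.1240 * 1.8300)
Result: 4.4464 N/mm^2


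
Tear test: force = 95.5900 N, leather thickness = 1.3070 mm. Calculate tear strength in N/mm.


Formula: Tear strength = force / thickness
Substituting: Tear strength = 95.5900 / 1.3070
Result: 73.1370 N/mm


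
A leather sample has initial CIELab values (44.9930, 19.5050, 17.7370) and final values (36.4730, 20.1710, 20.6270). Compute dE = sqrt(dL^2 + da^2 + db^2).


dL = -8.5200, da = 0.6660, db = 2.8900
dE = sqrt((-8.5200)^2 + 0.6660^2 + 2.8900^2) = 9.0214


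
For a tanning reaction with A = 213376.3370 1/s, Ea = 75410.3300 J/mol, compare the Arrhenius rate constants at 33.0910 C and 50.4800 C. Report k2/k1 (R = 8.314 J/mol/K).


T1 = 33.0910 + 273.15 = 306.2410 K; T2 = 50.4800 + 273.15 = 323.6300 K
k1 = A * exp(-Ea/(R*T1)) = 213376.3370 * exp(-75410.3300/(8.314*306.2410)) = 2.9252e-08 1/s
k2 = A * exp(-Ea/(R*T2)) = 213376.3370 * exp(-75410.3300/(8.314*323.6300)) = 1.4365e-07 1/s
k2/k1 = 1.4365e-07 / 2.9252e-08 = 4.9107


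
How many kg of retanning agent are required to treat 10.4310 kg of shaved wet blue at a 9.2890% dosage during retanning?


Formula: Retan = substrate * pct / 100
Substituting: Retan = 10.4310 * 9.2890 / 100
Result: 0.9689 kg


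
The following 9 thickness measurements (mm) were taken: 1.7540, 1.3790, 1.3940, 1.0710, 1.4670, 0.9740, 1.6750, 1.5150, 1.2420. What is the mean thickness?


Formula: Average = sum / n
Substituting: Average = 12.4710 / 9
Result: 1.3857 mm


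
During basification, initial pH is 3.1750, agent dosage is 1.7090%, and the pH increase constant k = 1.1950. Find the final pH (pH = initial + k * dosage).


Formula: pH_final = pH_initial + k * base_pct
Substituting: pH_final = 3.1750 + 1.1950 * 1.7090
Result: 5.2173


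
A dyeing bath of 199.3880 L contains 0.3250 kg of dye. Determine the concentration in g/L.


Formula: Conc = dye_mass(kg) / volume(L) * 1000
Substituting: Conc = 0.3250 / 199.3880 * 1000
Result: 1.6300 g/L


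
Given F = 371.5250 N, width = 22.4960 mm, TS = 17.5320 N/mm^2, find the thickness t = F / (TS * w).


Formula: t = F / (TS * w)
Substituting: t = 371.5250 / (17.5320 * 22.4960)
Result: 0.9420 mm


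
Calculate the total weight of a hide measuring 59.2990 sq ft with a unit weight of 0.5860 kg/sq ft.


Formula: Weight = area * weight_per_sqft
Substituting: Weight = 59.2990 * 0.5860
Result: 34.7492 kg


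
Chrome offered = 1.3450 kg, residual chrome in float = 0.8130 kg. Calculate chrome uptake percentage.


Formula: Uptake = (offered - residual) / offered * 100
Substituting: Uptake = (1.3450 - 0.8130) / 1.3450 * 100
Result: 39.5539 %


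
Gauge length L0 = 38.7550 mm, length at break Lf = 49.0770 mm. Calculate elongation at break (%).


Formula: Elongation = (Lf - L0) / L0 * 100
Substituting: Elongation = (49.0770 - 38.7550) / 38.7550 * 100
Result: 26.6340 %


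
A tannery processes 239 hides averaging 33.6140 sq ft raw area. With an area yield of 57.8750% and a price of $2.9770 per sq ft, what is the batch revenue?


Raw_total = N * avg_area = 239 * 33.6140 = 8033.7460 sq ft
Finished = Raw_total * yield / 100 = 8033.7460 * 57.8750 / 100 = 4649.5305 sq ft
Value = Finished * price = 4649.5305 * 2.9770 = 13841.6523 $


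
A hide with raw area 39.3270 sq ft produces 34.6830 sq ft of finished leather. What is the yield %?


Formula: Yield = finished / raw * 100
Substituting: Yield = 34.6830 / 39.3270 * 100
Result: 88.1913 %


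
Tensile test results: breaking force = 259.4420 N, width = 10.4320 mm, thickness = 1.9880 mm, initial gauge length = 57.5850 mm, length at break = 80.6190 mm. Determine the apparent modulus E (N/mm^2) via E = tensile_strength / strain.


TS = F / (w * t) = 259.4420 / (10.4320 * 1.9880) = 12.5100 N/mm^2
strain = (Lf - L0) / L0 = (80.6190 - 57.5850) / 57.5850 = 0.4000
E = TS / strain = 12.5100 / 0.4000 = 31.2749 N/mm^2


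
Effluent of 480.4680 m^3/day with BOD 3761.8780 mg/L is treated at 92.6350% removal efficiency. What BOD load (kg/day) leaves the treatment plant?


Load_in = volume * conc / 1000 = 480.4680 * 3761.8780 / 1000 = 1807.4620 kg/day
Removed = Load_in * eff / 100 = 1807.4620 * 92.6350 / 100 = 1674.3424 kg/day
Load_out = Load_in - Removed = 1807.4620 - 1674.3424 = 133.1196 kg/day


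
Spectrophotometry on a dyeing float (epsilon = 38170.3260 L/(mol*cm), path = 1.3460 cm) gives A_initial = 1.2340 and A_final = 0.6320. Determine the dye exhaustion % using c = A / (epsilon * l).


c_initial = A_i / (epsilon * l) = 1.2340 / (38170.3260 * 1.3460) = 2.4018e-05 mol/L
c_final = A_f / (epsilon * l) = 0.6320 / (38170.3260 * 1.3460) = 1.2301e-05 mol/L
Exhaustion = (c_initial - c_final) / c_initial * 100 = (2.4018e-05 - 1.2301e-05) / 2.4018e-05 * 100 = 48.7844 %


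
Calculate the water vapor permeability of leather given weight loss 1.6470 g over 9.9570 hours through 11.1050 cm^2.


Formula: WVP = loss / (area * time)
Substituting: WVP = 1.6470 / (11.1050 * 9.9570)
Result: 0.0148952 g/(cm^2*hr)


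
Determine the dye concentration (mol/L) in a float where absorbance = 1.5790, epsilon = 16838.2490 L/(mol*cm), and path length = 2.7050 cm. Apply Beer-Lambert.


Formula: c = A / (epsilon * l)
Substituting: c = 1.5790 / (16838.2490 * 2.7050)
Result: 3.4667e-05 mol/L


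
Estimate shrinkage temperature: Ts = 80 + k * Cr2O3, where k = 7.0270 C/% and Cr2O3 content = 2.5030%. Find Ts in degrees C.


Formula: Ts = 80 + k * Cr2O3
Substituting: Ts = 80 + 7.0270 * 2.5030
Result: 97.5886 C


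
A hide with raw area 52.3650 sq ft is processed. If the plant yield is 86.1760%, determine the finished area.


Formula: finished = raw * yield / 100
Substituting: finished = 52.3650 * 86.1760 / 100
Result: 45.1261 sq ft


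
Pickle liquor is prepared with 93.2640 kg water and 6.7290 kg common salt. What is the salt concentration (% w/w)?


Formula: Conc = salt / (water + salt) * 100
Substituting: Conc = 6.7290 / (93.2640 + 6.7290) * 100
Result: 6.7295 %


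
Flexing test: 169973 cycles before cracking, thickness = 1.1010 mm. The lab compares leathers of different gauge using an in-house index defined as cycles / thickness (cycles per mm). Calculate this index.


Formula: Index = cycles / thickness
Substituting: Index = 169973 / 1.1010
Result: 154380.5631 cycles/mm


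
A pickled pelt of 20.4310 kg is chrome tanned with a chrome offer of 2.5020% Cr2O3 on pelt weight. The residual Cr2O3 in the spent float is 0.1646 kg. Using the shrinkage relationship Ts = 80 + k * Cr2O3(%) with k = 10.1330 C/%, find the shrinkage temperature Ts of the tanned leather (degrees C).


Offered = pelt * offer_pct / 100 = 20.4310 * 2.5020 / 100 = 0.5112 kg
Uptake = offered - residual = 0.5112 - 0.1646 = 0.3466 kg
Cr2O3% on pelt = uptake / pelt * 100 = 0.3466 / 20.4310 * 100 = 1.6964 %
Ts = 80 + k * Cr2O3% = 80 + 10.1330 * 1.6964 = 97.1892 C


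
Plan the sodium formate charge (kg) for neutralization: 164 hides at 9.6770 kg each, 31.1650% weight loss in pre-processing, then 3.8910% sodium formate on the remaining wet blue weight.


Total_raw = N * avg_wt = 164 * 9.6770 = 1587.0280 kg
Substrate = Total_raw * (1 - loss/100) = 1587.0280 * (1 - 31.1650/100) = 1092.4307 kg
Neutralizer = Substrate * pct / 100 = 1092.4307 * 3.8910 / 100 = 42.5065 kg


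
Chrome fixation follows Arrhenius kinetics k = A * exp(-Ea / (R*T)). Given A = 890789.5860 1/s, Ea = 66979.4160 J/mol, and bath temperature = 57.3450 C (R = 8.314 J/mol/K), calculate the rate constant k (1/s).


T_K = T_C + 273.15 = 57.3450 + 273.15 = 330.4950 K
exponent = -Ea / (R * T_K) = -66979.4160 / (8.314 * 330.4950) = -24.3762
k = A * exp(exponent) = 890789.5860 * exp(-24.3762) = 2.3084e-05 1/s


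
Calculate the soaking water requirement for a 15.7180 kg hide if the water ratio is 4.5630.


Formula: Water = hide_weight * ratio
Substituting: Water = 15.7180 * 4.5630
Result: 71.7212 kg


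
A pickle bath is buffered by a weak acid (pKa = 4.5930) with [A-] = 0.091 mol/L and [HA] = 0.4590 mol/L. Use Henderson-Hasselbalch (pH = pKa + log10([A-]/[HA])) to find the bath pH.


ratio = [A-] / [HA] = 0.091 / 0.4590 = 0.1983
log10(ratio) = -0.7028
pH = pKa + log10(ratio) = 4.5930 - 0.7028 = 3.8902


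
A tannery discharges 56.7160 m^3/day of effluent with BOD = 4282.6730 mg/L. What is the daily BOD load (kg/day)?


Formula: BOD_load = volume * conc / 1000
Substituting: BOD_load = 56.7160 * 4282.6730 / 1000
Result: 242.8961 kg/day


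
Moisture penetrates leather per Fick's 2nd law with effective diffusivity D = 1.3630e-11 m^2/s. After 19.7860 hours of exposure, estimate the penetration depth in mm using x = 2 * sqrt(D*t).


t = 19.7860 hr * 3600 = 71229.6000 s
D * t = 1.3630e-11 * 71229.6000 = 9.7086e-07
x = 2 * sqrt(D*t) = 2 * sqrt(9.7086e-07) = 0.00197064 m = 1.9706 mm


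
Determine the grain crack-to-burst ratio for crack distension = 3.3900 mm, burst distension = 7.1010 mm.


Formula: Ratio = crack / burst
Substituting: Ratio = 3.3900 / 7.1010
Result: 0.4774


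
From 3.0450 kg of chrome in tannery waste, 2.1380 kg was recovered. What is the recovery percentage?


Formula: Recovery = recovered / input * 100
Substituting: Recovery = 2.1380 / 3.0450 * 100
Result: 70.2135 %


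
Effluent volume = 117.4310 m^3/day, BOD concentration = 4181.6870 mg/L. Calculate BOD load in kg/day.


Formula: BOD_load = volume * conc / 1000
Substituting: BOD_load = 117.4310 * 4181.6870 / 1000
Result: 491.0597 kg/day


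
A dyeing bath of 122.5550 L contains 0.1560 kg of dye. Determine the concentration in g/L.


Formula: Conc = dye_mass(kg) / volume(L) * 1000
Substituting: Conc = 0.1560 / 122.5550 * 1000
Result: 1.2729 g/L


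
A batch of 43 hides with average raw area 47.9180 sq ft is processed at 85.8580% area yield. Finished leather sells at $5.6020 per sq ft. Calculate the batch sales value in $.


Raw_total = N * avg_area = 43 * 47.9180 = 2060.4740 sq ft
Finished = Raw_total * yield / 100 = 2060.4740 * 85.8580 / 100 = 1769.0818 sq ft
Value = Finished * price = 1769.0818 * 5.6020 = 9910.3961 $


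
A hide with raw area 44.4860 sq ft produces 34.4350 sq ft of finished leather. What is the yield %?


Formula: Yield = finished / raw * 100
Substituting: Yield = 34.4350 / 44.4860 * 100
Result: 77.4064 %


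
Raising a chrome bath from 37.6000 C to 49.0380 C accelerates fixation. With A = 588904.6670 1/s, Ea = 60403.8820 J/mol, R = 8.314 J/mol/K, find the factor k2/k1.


T1 = 37.6000 + 273.15 = 310.7500 K; T2 = 49.0380 + 273.15 = 322.1880 K
k1 = A * exp(-Ea/(R*T1)) = 588904.6670 * exp(-60403.8820/(8.314*310.7500)) = 4.1329e-05 1/s
k2 = A * exp(-Ea/(R*T2)) = 588904.6670 * exp(-60403.8820/(8.314*322.1880)) = 9.4783e-05 1/s
k2/k1 = 9.4783e-05 / 4.1329e-05 = 2.2933


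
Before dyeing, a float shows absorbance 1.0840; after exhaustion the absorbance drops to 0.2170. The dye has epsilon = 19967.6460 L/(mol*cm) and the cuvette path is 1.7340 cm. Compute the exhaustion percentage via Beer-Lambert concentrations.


c_initial = A_i / (epsilon * l) = 1.0840 / (19967.6460 * 1.7340) = 3.1308e-05 mol/L
c_final = A_f / (epsilon * l) = 0.2170 / (19967.6460 * 1.7340) = 6.2673e-06 mol/L
Exhaustion = (c_initial - c_final) / c_initial * 100 = (3.1308e-05 - 6.2673e-06) / 3.1308e-05 * 100 = 79.9815 %


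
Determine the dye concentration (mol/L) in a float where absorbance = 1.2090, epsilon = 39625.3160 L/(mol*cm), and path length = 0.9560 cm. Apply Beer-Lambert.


Formula: c = A / (epsilon * l)
Substituting: c = 1.2090 / (39625.3160 * 0.9560)
Result: 3.1915e-05 mol/L


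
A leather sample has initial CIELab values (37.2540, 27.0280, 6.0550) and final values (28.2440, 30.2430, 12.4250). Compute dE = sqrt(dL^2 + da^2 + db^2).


dL = -9.0100, da = 3.2150, db = 6.3700
dE = sqrt((-9.0100)^2 + 3.2150^2 + 6.3700^2) = 11.4932


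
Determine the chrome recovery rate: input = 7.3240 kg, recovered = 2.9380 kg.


Formula: Recovery = recovered / input * 100
Substituting: Recovery = 2.9380 / 7.3240 * 100
Result: 40.1147 %


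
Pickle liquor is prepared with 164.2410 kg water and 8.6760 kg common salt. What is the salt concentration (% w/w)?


Formula: Conc = salt / (water + salt) * 100
Substituting: Conc = 8.6760 / (164.2410 + 8.6760) * 100
Result: 5.0174 %


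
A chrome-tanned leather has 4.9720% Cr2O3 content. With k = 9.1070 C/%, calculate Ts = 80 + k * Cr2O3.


Formula: Ts = 80 + k * Cr2O3
Substituting: Ts = 80 + 9.1070 * 4.9720
Result: 125.2800 C


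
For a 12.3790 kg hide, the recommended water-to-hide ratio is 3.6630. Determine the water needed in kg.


Formula: Water = hide_weight * ratio
Substituting: Water = 12.3790 * 3.6630
Result: 45.3443 kg


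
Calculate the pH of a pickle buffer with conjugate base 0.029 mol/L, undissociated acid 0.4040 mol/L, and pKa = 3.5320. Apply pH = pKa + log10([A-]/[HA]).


ratio = [A-] / [HA] = 0.029 / 0.4040 = 0.0717822
log10(ratio) = -1.1440
pH = pKa + log10(ratio) = 3.5320 - 1.1440 = 2.3880


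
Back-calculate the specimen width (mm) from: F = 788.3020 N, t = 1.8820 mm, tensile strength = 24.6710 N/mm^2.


Formula: w = F / (TS * t)
Substituting: w = 788.3020 / (24.6710 * 1.8820)
Result: 16.9780 mm


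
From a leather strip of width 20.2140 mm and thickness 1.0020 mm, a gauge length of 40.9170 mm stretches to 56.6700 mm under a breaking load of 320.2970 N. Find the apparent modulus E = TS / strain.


TS = F / (w * t) = 320.2970 / (20.2140 * 1.0020) = 15.8137 N/mm^2
strain = (Lf - L0) / L0 = (56.6700 - 40.9170) / 40.9170 = 0.3850
E = TS / strain = 15.8137 / 0.3850 = 41.0746 N/mm^2


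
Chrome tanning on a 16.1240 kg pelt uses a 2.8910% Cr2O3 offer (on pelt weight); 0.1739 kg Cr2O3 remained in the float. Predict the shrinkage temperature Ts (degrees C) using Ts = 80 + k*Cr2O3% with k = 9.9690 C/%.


Offered = pelt * offer_pct / 100 = 16.1240 * 2.8910 / 100 = 0.4661 kg
Uptake = offered - residual = 0.4661 - 0.1739 = 0.2922 kg
Cr2O3% on pelt = uptake / pelt * 100 = 0.2922 / 16.1240 * 100 = 1.8125 %
Ts = 80 + k * Cr2O3% = 80 + 9.9690 * 1.8125 = 98.0686 C


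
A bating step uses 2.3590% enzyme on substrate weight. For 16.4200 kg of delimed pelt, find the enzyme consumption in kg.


Formula: Enzyme = substrate * pct / 100
Substituting: Enzyme = 16.4200 * 2.3590 / 100
Result: 0.3873 kg


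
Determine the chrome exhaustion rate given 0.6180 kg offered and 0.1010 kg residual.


Formula: Uptake = (offered - residual) / offered * 100
Substituting: Uptake = (0.6180 - 0.1010) / 0.6180 * 100
Result: 83.6570 %


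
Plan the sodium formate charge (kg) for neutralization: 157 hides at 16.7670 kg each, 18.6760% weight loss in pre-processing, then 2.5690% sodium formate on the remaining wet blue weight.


Total_raw = N * avg_wt = 157 * 16.7670 = 2632.4190 kg
Substrate = Total_raw * (1 - loss/100) = 2632.4190 * (1 - 18.6760/100) = 2140.7884 kg
Neutralizer = Substrate * pct / 100 = 2140.7884 * 2.5690 / 100 = 54.9969 kg


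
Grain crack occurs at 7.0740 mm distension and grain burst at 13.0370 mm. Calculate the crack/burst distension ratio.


Formula: Ratio = crack / burst
Substituting: Ratio = 7.0740 / 13.0370
Result: 0.5426


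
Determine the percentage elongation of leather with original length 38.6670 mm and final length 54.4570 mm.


Formula: Elongation = (Lf - L0) / L0 * 100
Substituting: Elongation = (54.4570 - 38.6670) / 38.6670 * 100
Result: 40.8359 %


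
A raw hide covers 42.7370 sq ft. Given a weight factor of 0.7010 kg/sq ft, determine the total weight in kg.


Formula: Weight = area * weight_per_sqft
Substituting: Weight = 42.7370 * 0.7010
Result: 29.9586 kg


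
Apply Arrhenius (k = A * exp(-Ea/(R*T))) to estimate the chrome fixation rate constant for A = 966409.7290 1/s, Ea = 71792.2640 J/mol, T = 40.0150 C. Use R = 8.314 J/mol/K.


T_K = T_C + 273.15 = 40.0150 + 273.15 = 313.1650 K
exponent = -Ea / (R * T_K) = -71792.2640 / (8.314 * 313.1650) = -27.5737
k = A * exp(exponent) = 966409.7290 * exp(-27.5737) = 1.0235e-06 1/s


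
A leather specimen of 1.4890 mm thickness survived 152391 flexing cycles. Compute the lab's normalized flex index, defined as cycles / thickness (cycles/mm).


Formula: Index = cycles / thickness
Substituting: Index = 152391 / 1.4890
Result: 102344.5265 cycles/mm


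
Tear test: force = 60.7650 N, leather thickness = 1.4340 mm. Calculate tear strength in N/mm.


Formula: Tear strength = force / thickness
Substituting: Tear strength = 60.7650 / 1.4340
Result: 42.3745 N/mm


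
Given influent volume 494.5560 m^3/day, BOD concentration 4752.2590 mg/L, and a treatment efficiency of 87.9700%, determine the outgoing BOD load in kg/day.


Load_in = volume * conc / 1000 = 494.5560 * 4752.2590 / 1000 = 2350.2582 kg/day
Removed = Load_in * eff / 100 = 2350.2582 * 87.9700 / 100 = 2067.5221 kg/day
Load_out = Load_in - Removed = 2350.2582 - 2067.5221 = 282.7361 kg/day


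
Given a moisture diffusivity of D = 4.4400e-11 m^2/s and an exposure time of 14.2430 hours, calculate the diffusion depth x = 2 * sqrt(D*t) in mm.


t = 14.2430 hr * 3600 = 51274.8000 s
D * t = 4.4400e-11 * 51274.8000 = 2.2766e-06
x = 2 * sqrt(D*t) = 2 * sqrt(2.2766e-06) = 0.00301768 m = 3.0177 mm


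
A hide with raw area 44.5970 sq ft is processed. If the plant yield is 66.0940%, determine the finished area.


Formula: finished = raw * yield / 100
Substituting: finished = 44.5970 * 66.0940 / 100
Result: 29.4759 sq ft


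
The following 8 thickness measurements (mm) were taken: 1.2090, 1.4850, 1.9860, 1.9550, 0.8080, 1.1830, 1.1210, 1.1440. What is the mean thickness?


Formula: Average = sum / n
Substituting: Average = 10.8910 / 8
Result: 1.3614 mm


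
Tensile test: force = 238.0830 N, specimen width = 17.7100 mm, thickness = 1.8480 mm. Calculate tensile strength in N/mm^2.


Formula: TS = force / (width * thickness)
Substituting: TS = 238.0830 / (17.7100 * 1.8480)
Result: 7.2746 N/mm^2


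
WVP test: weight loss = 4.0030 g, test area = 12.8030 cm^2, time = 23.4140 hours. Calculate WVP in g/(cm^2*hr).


Formula: WVP = loss / (area * time)
Substituting: WVP = 4.0030 / (12.8030 * 23.4140)
Result: 0.0133536 g/(cm^2*hr)


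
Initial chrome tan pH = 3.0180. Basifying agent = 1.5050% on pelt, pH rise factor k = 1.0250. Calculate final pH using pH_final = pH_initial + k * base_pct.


Formula: pH_final = pH_initial + k * base_pct
Substituting: pH_final = 3.0180 + 1.0250 * 1.5050
Result: 4.5606


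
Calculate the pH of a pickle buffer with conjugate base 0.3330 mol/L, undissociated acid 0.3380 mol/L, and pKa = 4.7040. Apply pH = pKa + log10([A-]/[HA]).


ratio = [A-] / [HA] = 0.3330 / 0.3380 = 0.9852
log10(ratio) = -0.00647247
pH = pKa + log10(ratio) = 4.7040 - 0.00647247 = 4.6975


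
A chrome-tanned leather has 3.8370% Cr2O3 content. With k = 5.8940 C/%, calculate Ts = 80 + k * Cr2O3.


Formula: Ts = 80 + k * Cr2O3
Substituting: Ts = 80 + 5.8940 * 3.8370
Result: 102.6153 C


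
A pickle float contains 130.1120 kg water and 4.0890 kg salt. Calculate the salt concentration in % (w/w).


Formula: Conc = salt / (water + salt) * 100
Substituting: Conc = 4.0890 / (130.1120 + 4.0890) * 100
Result: 3.0469 %


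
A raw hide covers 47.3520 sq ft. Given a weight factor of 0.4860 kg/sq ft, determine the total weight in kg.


Formula: Weight = area * weight_per_sqft
Substituting: Weight = 47.3520 * 0.4860
Result: 23.0131 kg


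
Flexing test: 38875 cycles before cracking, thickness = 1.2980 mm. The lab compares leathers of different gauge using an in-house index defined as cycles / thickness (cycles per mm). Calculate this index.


Formula: Index = cycles / thickness
Substituting: Index = 38875 / 1.2980
Result: 29949.9230 cycles/mm


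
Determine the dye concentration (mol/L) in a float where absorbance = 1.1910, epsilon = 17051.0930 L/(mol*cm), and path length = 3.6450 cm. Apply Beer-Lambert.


Formula: c = A / (epsilon * l)
Substituting: c = 1.1910 / (17051.0930 * 3.6450)
Result: 1.9163e-05 mol/L


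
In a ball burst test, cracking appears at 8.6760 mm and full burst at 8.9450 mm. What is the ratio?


Formula: Ratio = crack / burst
Substituting: Ratio = 8.6760 / 8.9450
Result: 0.9699


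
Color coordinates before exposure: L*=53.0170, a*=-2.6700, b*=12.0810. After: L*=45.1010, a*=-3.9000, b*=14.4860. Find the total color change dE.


dL = -7.9160, da = -1.2300, db = 2.4050
dE = sqrt((-7.9160)^2 + (-1.2300)^2 + 2.4050^2) = 8.3642


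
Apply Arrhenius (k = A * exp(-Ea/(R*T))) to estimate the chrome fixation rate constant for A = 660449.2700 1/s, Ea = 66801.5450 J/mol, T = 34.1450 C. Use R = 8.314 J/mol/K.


T_K = T_C + 273.15 = 34.1450 + 273.15 = 307.2950 K
exponent = -Ea / (R * T_K) = -66801.5450 / (8.314 * 307.2950) = -26.1469
k = A * exp(exponent) = 660449.2700 * exp(-26.1469) = 2.9132e-06 1/s


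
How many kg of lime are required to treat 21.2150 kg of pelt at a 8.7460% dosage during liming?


Formula: Lime = substrate * pct / 100
Substituting: Lime = 21.2150 * 8.7460 / 100
Result: 1.8555 kg


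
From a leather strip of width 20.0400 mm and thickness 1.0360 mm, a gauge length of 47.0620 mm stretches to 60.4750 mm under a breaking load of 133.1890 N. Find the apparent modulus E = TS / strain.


TS = F / (w * t) = 133.1890 / (20.0400 * 1.0360) = 6.4152 N/mm^2
strain = (Lf - L0) / L0 = (60.4750 - 47.0620) / 47.0620 = 0.2850
E = TS / strain = 6.4152 / 0.2850 = 22.5090 N/mm^2


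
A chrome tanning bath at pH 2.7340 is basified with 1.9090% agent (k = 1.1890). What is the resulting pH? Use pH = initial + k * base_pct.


Formula: pH_final = pH_initial + k * base_pct
Substituting: pH_final = 2.7340 + 1.1890 * 1.9090
Result: 5.0038


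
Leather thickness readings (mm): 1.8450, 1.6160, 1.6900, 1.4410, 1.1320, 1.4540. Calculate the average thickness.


Formula: Average = sum / n
Substituting: Average = 9.1780 / 6
Result: 1.5297 mm


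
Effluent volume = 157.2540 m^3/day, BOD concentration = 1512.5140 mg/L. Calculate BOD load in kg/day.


Formula: BOD_load = volume * conc / 1000
Substituting: BOD_load = 157.2540 * 1512.5140 / 1000
Result: 237.8489 kg/day


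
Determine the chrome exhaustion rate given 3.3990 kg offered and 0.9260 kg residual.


Formula: Uptake = (offered - residual) / offered * 100
Substituting: Uptake = (3.3990 - 0.9260) / 3.3990 * 100
Result: 72.7567 %


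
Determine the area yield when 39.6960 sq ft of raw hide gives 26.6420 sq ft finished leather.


Formula: Yield = finished / raw * 100
Substituting: Yield = 26.6420 / 39.6960 * 100
Result: 67.1151 %


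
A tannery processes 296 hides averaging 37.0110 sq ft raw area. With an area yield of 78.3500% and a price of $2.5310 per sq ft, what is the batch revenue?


Raw_total = N * avg_area = 296 * 37.0110 = 10955.2560 sq ft
Finished = Raw_total * yield / 100 = 10955.2560 * 78.3500 / 100 = 8583.4431 sq ft
Value = Finished * price = 8583.4431 * 2.5310 = 21724.6944 $


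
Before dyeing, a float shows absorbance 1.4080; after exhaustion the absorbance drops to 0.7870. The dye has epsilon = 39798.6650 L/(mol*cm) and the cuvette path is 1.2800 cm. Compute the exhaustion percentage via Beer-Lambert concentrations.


c_initial = A_i / (epsilon * l) = 1.4080 / (39798.6650 * 1.2800) = 2.7639e-05 mol/L
c_final = A_f / (epsilon * l) = 0.7870 / (39798.6650 * 1.2800) = 1.5449e-05 mol/L
Exhaustion = (c_initial - c_final) / c_initial * 100 = (2.7639e-05 - 1.5449e-05) / 2.7639e-05 * 100 = 44.1051 %


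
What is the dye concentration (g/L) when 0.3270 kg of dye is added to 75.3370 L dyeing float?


Formula: Conc = dye_mass(kg) / volume(L) * 1000
Substituting: Conc = 0.3270 / 75.3370 * 1000
Result: 4.3405 g/L


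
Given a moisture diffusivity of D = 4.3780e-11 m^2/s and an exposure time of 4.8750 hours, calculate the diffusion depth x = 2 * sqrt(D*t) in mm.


t = 4.8750 hr * 3600 = 17550.0000 s
D * t = 4.3780e-11 * 17550.0000 = 7.6834e-07
x = 2 * sqrt(D*t) = 2 * sqrt(7.6834e-07) = 0.0017531 m = 1.7531 mm


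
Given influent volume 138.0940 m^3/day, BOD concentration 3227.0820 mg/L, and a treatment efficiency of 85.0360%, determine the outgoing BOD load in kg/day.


Load_in = volume * conc / 1000 = 138.0940 * 3227.0820 / 1000 = 445.6407 kg/day
Removed = Load_in * eff / 100 = 445.6407 * 85.0360 / 100 = 378.9550 kg/day
Load_out = Load_in - Removed = 445.6407 - 378.9550 = 66.6857 kg/day
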